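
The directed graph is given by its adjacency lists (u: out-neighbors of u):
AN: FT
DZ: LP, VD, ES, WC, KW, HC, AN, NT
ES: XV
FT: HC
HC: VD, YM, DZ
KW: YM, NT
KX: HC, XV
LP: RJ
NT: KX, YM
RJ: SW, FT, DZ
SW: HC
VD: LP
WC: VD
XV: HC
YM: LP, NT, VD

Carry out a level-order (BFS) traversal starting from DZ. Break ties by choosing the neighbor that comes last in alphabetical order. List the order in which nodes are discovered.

Visit DZ; enqueue WC, VD, NT, LP, KW, HC, ES, AN → queue [WC, VD, NT, LP, KW, HC, ES, AN]
Visit WC → queue [VD, NT, LP, KW, HC, ES, AN]
Visit VD → queue [NT, LP, KW, HC, ES, AN]
Visit NT; enqueue YM, KX → queue [LP, KW, HC, ES, AN, YM, KX]
Visit LP; enqueue RJ → queue [KW, HC, ES, AN, YM, KX, RJ]
Visit KW → queue [HC, ES, AN, YM, KX, RJ]
Visit HC → queue [ES, AN, YM, KX, RJ]
Visit ES; enqueue XV → queue [AN, YM, KX, RJ, XV]
Visit AN; enqueue FT → queue [YM, KX, RJ, XV, FT]
Visit YM → queue [KX, RJ, XV, FT]
Visit KX → queue [RJ, XV, FT]
Visit RJ; enqueue SW → queue [XV, FT, SW]
Visit XV → queue [FT, SW]
Visit FT → queue [SW]
Visit SW → queue []

DZ -> WC -> VD -> NT -> LP -> KW -> HC -> ES -> AN -> YM -> KX -> RJ -> XV -> FT -> SW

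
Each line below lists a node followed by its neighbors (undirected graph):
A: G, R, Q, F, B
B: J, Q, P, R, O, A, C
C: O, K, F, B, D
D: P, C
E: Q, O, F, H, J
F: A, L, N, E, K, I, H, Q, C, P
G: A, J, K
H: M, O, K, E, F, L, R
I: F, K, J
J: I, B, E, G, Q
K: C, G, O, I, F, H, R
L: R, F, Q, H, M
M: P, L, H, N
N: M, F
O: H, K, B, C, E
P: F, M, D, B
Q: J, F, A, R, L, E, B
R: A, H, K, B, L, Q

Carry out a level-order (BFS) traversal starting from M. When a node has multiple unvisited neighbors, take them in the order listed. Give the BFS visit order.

M -> P -> L -> H -> N -> F -> D -> B -> R -> Q -> O -> K -> E -> A -> I -> C -> J -> G

Visit M; enqueue P, L, H, N → queue [P, L, H, N]
Visit P; enqueue F, D, B → queue [L, H, N, F, D, B]
Visit L; enqueue R, Q → queue [H, N, F, D, B, R, Q]
Visit H; enqueue O, K, E → queue [N, F, D, B, R, Q, O, K, E]
Visit N → queue [F, D, B, R, Q, O, K, E]
Visit F; enqueue A, I, C → queue [D, B, R, Q, O, K, E, A, I, C]
Visit D → queue [B, R, Q, O, K, E, A, I, C]
Visit B; enqueue J → queue [R, Q, O, K, E, A, I, C, J]
Visit R → queue [Q, O, K, E, A, I, C, J]
Visit Q → queue [O, K, E, A, I, C, J]
Visit O → queue [K, E, A, I, C, J]
Visit K; enqueue G → queue [E, A, I, C, J, G]
Visit E → queue [A, I, C, J, G]
Visit A → queue [I, C, J, G]
Visit I → queue [C, J, G]
Visit C → queue [J, G]
Visit J → queue [G]
Visit G → queue []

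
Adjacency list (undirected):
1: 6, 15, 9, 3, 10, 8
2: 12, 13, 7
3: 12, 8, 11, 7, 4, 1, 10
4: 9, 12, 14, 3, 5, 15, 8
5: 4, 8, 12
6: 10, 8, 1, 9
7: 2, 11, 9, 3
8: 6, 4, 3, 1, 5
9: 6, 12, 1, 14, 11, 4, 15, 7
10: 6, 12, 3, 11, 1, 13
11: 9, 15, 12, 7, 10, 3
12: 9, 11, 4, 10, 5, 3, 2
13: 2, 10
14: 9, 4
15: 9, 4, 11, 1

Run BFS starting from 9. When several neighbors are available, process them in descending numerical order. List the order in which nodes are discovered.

Visit 9; enqueue 15, 14, 12, 11, 7, 6, 4, 1 → queue [15, 14, 12, 11, 7, 6, 4, 1]
Visit 15 → queue [14, 12, 11, 7, 6, 4, 1]
Visit 14 → queue [12, 11, 7, 6, 4, 1]
Visit 12; enqueue 10, 5, 3, 2 → queue [11, 7, 6, 4, 1, 10, 5, 3, 2]
Visit 11 → queue [7, 6, 4, 1, 10, 5, 3, 2]
Visit 7 → queue [6, 4, 1, 10, 5, 3, 2]
Visit 6; enqueue 8 → queue [4, 1, 10, 5, 3, 2, 8]
Visit 4 → queue [1, 10, 5, 3, 2, 8]
Visit 1 → queue [10, 5, 3, 2, 8]
Visit 10; enqueue 13 → queue [5, 3, 2, 8, 13]
Visit 5 → queue [3, 2, 8, 13]
Visit 3 → queue [2, 8, 13]
Visit 2 → queue [8, 13]
Visit 8 → queue [13]
Visit 13 → queue []

9, 15, 14, 12, 11, 7, 6, 4, 1, 10, 5, 3, 2, 8, 13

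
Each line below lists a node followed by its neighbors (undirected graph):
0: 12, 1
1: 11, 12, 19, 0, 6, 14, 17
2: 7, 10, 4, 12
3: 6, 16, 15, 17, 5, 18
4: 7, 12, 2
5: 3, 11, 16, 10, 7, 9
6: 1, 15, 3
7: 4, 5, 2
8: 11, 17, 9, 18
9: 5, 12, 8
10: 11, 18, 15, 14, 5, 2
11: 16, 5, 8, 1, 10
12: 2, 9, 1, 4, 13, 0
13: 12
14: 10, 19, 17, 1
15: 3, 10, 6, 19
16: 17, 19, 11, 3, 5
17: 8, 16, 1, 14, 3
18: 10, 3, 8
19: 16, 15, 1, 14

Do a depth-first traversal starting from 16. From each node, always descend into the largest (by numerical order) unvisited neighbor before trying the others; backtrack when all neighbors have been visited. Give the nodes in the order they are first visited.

16, 19, 15, 10, 18, 8, 17, 14, 1, 12, 13, 9, 5, 11, 7, 4, 2, 3, 6, 0

Visit 16
16 → 19
19 → 15
15 → 10
10 → 18
18 → 8
8 → 17
17 → 14
14 → 1
1 → 12
12 → 13
12 → 9
9 → 5
5 → 11
5 → 7
7 → 4
4 → 2
5 → 3
3 → 6
12 → 0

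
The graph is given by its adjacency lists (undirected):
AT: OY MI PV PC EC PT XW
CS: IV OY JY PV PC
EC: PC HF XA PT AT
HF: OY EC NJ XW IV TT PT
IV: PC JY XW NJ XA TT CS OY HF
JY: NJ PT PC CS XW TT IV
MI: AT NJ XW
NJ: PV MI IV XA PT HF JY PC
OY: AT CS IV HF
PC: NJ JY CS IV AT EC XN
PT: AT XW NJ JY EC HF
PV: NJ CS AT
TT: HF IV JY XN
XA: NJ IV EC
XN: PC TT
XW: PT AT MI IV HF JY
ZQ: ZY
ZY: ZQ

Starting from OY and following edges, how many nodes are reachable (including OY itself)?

BFS from OY visits: OY, AT, CS, IV, HF, MI, PV, PC, EC, PT, XW, JY, NJ, XA, TT, XN
Reachable nodes: 16 of 18 total.

16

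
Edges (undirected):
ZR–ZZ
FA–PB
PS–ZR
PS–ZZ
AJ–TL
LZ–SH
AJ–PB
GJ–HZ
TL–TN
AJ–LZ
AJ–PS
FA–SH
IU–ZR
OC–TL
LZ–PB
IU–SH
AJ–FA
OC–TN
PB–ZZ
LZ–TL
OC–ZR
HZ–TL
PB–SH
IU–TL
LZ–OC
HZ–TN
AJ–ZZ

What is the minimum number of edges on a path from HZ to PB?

Level 0: HZ
Level 1: GJ, TL, TN
Level 2: AJ, IU, LZ, OC
Level 3: FA, PB, PS, SH, ZR, ZZ
PB first appears at level 3.

3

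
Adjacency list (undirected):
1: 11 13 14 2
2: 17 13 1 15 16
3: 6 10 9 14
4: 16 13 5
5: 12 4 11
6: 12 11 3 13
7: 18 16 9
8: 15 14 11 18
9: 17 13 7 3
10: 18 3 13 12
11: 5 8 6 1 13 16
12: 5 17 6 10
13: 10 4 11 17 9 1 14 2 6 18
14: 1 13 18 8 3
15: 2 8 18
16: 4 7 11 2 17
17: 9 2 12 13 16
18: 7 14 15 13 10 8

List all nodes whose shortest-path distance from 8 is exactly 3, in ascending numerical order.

Level 0: 8
Level 1: 11, 14, 15, 18
Level 2: 1, 2, 3, 5, 6, 7, 10, 13, 16
Level 3: 4, 9, 12, 17

4, 9, 12, 17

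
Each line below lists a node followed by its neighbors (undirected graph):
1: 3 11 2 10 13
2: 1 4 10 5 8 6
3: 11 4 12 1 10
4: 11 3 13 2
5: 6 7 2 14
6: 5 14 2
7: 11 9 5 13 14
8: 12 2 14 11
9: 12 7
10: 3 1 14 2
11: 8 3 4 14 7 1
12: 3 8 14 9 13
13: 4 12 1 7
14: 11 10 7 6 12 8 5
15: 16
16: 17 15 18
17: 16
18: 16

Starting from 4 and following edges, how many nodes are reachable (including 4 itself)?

BFS from 4 visits: 4, 2, 3, 11, 13, 1, 5, 6, 8, 10, 12, 7, 14, 9
Reachable nodes: 14 of 18 total.

14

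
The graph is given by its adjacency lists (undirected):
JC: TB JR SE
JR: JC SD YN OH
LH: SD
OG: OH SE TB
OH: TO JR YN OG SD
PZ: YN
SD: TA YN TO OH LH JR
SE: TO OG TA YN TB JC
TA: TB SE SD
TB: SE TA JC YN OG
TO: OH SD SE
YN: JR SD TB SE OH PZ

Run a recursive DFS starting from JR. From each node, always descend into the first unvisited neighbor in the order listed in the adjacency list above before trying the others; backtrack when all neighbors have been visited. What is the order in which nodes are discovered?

Visit JR
JR → JC
JC → TB
TB → SE
SE → TO
TO → OH
OH → YN
YN → SD
SD → TA
SD → LH
YN → PZ
OH → OG

JR, JC, TB, SE, TO, OH, YN, SD, TA, LH, PZ, OG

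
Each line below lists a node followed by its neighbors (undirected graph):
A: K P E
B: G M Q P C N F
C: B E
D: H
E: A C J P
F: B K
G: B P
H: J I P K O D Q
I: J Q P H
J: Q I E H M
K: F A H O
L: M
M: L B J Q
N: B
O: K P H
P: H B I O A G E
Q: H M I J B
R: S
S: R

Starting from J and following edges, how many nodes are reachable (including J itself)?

BFS from J visits: J, Q, M, I, H, E, B, L, P, O, K, D, C, A, N, G, F
Reachable nodes: 17 of 19 total.

17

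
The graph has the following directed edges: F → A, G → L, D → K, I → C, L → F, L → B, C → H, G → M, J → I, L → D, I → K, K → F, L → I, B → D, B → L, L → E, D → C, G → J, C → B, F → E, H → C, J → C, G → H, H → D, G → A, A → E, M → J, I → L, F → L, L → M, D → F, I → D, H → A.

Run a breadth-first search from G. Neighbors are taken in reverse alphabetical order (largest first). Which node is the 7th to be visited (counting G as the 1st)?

Visit G; enqueue M, L, J, H, A → queue [M, L, J, H, A]
Visit M → queue [L, J, H, A]
Visit L; enqueue I, F, E, D, B → queue [J, H, A, I, F, E, D, B]
Visit J; enqueue C → queue [H, A, I, F, E, D, B, C]
Visit H → queue [A, I, F, E, D, B, C]
Visit A → queue [I, F, E, D, B, C]
Visit I; enqueue K → queue [F, E, D, B, C, K]
Visit F → queue [E, D, B, C, K]
Visit E → queue [D, B, C, K]
Visit D → queue [B, C, K]
Visit B → queue [C, K]
Visit C → queue [K]
Visit K → queue []

Visit order: G, M, L, J, H, A, I, F, E, D, B, C, K

I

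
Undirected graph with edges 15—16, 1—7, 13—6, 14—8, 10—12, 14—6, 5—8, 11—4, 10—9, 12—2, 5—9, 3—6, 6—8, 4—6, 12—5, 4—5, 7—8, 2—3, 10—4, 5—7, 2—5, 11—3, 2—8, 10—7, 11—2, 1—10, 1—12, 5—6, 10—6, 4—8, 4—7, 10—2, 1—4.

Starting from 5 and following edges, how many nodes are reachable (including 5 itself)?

14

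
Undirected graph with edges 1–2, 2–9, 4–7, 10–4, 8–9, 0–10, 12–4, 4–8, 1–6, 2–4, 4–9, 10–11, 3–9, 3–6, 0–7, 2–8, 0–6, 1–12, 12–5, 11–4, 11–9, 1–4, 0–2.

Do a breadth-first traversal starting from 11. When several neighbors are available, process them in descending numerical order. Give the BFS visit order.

Visit 11; enqueue 10, 9, 4 → queue [10, 9, 4]
Visit 10; enqueue 0 → queue [9, 4, 0]
Visit 9; enqueue 8, 3, 2 → queue [4, 0, 8, 3, 2]
Visit 4; enqueue 12, 7, 1 → queue [0, 8, 3, 2, 12, 7, 1]
Visit 0; enqueue 6 → queue [8, 3, 2, 12, 7, 1, 6]
Visit 8 → queue [3, 2, 12, 7, 1, 6]
Visit 3 → queue [2, 12, 7, 1, 6]
Visit 2 → queue [12, 7, 1, 6]
Visit 12; enqueue 5 → queue [7, 1, 6, 5]
Visit 7 → queue [1, 6, 5]
Visit 1 → queue [6, 5]
Visit 6 → queue [5]
Visit 5 → queue []

11, 10, 9, 4, 0, 8, 3, 2, 12, 7, 1, 6, 5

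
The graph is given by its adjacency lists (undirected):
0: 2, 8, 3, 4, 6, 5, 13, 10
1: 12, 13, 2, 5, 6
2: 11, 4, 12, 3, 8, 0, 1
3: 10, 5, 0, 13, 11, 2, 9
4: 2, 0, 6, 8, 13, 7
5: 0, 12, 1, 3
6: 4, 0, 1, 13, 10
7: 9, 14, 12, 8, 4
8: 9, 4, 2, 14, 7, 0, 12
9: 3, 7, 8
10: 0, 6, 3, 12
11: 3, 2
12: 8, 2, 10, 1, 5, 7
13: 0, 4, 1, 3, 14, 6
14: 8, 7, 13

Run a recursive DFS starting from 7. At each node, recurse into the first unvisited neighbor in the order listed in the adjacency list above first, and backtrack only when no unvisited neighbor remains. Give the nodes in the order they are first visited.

Visit 7
7 → 9
9 → 3
3 → 10
10 → 0
0 → 2
2 → 11
2 → 4
4 → 6
6 → 1
1 → 12
12 → 8
8 → 14
14 → 13
12 → 5

7 → 9 → 3 → 10 → 0 → 2 → 11 → 4 → 6 → 1 → 12 → 8 → 14 → 13 → 5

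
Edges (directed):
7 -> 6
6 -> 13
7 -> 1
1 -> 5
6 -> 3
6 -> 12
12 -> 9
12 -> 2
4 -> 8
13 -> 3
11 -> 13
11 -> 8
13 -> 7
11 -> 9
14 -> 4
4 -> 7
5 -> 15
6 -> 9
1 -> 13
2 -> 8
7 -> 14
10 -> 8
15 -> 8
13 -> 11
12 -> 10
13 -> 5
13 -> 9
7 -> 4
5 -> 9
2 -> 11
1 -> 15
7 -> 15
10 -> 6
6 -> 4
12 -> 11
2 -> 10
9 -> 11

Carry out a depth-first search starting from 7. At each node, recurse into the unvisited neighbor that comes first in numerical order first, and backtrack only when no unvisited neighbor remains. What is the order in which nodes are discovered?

Visit 7
7 → 1
1 → 5
5 → 9
9 → 11
11 → 8
11 → 13
13 → 3
5 → 15
7 → 4
7 → 6
6 → 12
12 → 2
2 → 10
7 → 14

7 → 1 → 5 → 9 → 11 → 8 → 13 → 3 → 15 → 4 → 6 → 12 → 2 → 10 → 14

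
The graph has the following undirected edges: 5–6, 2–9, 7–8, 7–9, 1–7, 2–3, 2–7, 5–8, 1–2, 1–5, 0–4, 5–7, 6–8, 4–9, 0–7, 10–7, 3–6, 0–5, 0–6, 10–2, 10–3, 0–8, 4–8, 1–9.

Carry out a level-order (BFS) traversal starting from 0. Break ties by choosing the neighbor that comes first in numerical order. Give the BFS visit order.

Visit 0; enqueue 4, 5, 6, 7, 8 → queue [4, 5, 6, 7, 8]
Visit 4; enqueue 9 → queue [5, 6, 7, 8, 9]
Visit 5; enqueue 1 → queue [6, 7, 8, 9, 1]
Visit 6; enqueue 3 → queue [7, 8, 9, 1, 3]
Visit 7; enqueue 2, 10 → queue [8, 9, 1, 3, 2, 10]
Visit 8 → queue [9, 1, 3, 2, 10]
Visit 9 → queue [1, 3, 2, 10]
Visit 1 → queue [3, 2, 10]
Visit 3 → queue [2, 10]
Visit 2 → queue [10]
Visit 10 → queue []

0 4 5 6 7 8 9 1 3 2 10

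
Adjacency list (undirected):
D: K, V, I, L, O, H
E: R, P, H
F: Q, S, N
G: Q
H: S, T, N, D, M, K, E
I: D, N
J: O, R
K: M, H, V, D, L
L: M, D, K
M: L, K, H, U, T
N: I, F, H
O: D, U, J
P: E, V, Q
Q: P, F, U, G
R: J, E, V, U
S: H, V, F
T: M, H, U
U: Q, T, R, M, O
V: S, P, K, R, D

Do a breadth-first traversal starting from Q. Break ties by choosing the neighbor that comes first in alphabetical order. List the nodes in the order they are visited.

Q, F, G, P, U, N, S, E, V, M, O, R, T, H, I, D, K, L, J

Visit Q; enqueue F, G, P, U → queue [F, G, P, U]
Visit F; enqueue N, S → queue [G, P, U, N, S]
Visit G → queue [P, U, N, S]
Visit P; enqueue E, V → queue [U, N, S, E, V]
Visit U; enqueue M, O, R, T → queue [N, S, E, V, M, O, R, T]
Visit N; enqueue H, I → queue [S, E, V, M, O, R, T, H, I]
Visit S → queue [E, V, M, O, R, T, H, I]
Visit E → queue [V, M, O, R, T, H, I]
Visit V; enqueue D, K → queue [M, O, R, T, H, I, D, K]
Visit M; enqueue L → queue [O, R, T, H, I, D, K, L]
Visit O; enqueue J → queue [R, T, H, I, D, K, L, J]
Visit R → queue [T, H, I, D, K, L, J]
Visit T → queue [H, I, D, K, L, J]
Visit H → queue [I, D, K, L, J]
Visit I → queue [D, K, L, J]
Visit D → queue [K, L, J]
Visit K → queue [L, J]
Visit L → queue [J]
Visit J → queue []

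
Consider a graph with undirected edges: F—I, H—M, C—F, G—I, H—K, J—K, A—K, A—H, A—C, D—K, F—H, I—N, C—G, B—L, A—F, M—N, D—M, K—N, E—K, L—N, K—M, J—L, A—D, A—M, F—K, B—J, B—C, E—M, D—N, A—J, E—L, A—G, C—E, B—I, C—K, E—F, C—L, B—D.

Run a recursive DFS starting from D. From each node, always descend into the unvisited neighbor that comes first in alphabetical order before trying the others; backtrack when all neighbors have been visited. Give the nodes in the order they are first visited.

D, A, C, B, I, F, E, K, H, M, N, L, J, G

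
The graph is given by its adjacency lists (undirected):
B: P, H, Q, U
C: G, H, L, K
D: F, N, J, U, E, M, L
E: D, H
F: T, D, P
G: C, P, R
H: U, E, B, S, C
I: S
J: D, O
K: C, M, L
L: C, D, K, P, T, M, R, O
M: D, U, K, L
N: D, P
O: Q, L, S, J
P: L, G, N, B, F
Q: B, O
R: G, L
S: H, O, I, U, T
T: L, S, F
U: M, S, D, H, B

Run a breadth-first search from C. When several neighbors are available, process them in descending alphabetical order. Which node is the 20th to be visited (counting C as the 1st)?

I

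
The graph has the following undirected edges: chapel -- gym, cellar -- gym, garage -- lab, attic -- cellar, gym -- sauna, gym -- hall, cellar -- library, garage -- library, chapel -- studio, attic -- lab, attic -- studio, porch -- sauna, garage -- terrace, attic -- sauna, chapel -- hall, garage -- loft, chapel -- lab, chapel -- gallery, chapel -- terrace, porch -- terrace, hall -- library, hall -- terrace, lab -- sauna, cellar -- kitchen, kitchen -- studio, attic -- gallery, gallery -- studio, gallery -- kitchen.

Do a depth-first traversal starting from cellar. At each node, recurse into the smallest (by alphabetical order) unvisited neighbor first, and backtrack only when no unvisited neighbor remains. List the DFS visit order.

Visit cellar
cellar → attic
attic → gallery
gallery → chapel
chapel → gym
gym → hall
hall → library
library → garage
garage → lab
lab → sauna
sauna → porch
porch → terrace
garage → loft
chapel → studio
studio → kitchen

cellar → attic → gallery → chapel → gym → hall → library → garage → lab → sauna → porch → terrace → loft → studio → kitchen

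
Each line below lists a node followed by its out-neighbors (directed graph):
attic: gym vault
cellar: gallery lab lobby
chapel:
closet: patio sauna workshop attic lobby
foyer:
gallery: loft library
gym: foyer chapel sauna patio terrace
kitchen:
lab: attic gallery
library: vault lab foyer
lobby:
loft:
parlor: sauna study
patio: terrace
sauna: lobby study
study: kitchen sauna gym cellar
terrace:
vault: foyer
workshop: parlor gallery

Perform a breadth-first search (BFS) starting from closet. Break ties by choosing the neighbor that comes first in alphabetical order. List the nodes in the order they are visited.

closet, attic, lobby, patio, sauna, workshop, gym, vault, terrace, study, gallery, parlor, chapel, foyer, cellar, kitchen, library, loft, lab

Visit closet; enqueue attic, lobby, patio, sauna, workshop → queue [attic, lobby, patio, sauna, workshop]
Visit attic; enqueue gym, vault → queue [lobby, patio, sauna, workshop, gym, vault]
Visit lobby → queue [patio, sauna, workshop, gym, vault]
Visit patio; enqueue terrace → queue [sauna, workshop, gym, vault, terrace]
Visit sauna; enqueue study → queue [workshop, gym, vault, terrace, study]
Visit workshop; enqueue gallery, parlor → queue [gym, vault, terrace, study, gallery, parlor]
Visit gym; enqueue chapel, foyer → queue [vault, terrace, study, gallery, parlor, chapel, foyer]
Visit vault → queue [terrace, study, gallery, parlor, chapel, foyer]
Visit terrace → queue [study, gallery, parlor, chapel, foyer]
Visit study; enqueue cellar, kitchen → queue [gallery, parlor, chapel, foyer, cellar, kitchen]
Visit gallery; enqueue library, loft → queue [parlor, chapel, foyer, cellar, kitchen, library, loft]
Visit parlor → queue [chapel, foyer, cellar, kitchen, library, loft]
Visit chapel → queue [foyer, cellar, kitchen, library, loft]
Visit foyer → queue [cellar, kitchen, library, loft]
Visit cellar; enqueue lab → queue [kitchen, library, loft, lab]
Visit kitchen → queue [library, loft, lab]
Visit library → queue [loft, lab]
Visit loft → queue [lab]
Visit lab → queue []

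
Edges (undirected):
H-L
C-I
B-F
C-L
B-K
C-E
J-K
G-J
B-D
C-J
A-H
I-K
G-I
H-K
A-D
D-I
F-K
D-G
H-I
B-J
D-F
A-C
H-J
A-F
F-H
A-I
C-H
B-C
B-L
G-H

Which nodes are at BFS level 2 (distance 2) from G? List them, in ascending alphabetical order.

A, B, C, F, K, L

Level 0: G
Level 1: D, H, I, J
Level 2: A, B, C, F, K, L
Level 3: E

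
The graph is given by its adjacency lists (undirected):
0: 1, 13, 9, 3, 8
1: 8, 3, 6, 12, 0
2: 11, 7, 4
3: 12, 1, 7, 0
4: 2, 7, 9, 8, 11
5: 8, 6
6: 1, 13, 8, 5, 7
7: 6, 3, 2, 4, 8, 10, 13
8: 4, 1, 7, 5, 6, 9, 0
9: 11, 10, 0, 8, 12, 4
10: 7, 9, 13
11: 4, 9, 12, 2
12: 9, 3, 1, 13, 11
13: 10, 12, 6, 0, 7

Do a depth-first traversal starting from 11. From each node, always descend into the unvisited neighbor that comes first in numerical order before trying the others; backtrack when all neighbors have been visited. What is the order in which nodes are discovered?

11, 2, 4, 7, 3, 0, 1, 6, 5, 8, 9, 10, 13, 12

Visit 11
11 → 2
2 → 4
4 → 7
7 → 3
3 → 0
0 → 1
1 → 6
6 → 5
5 → 8
8 → 9
9 → 10
10 → 13
13 → 12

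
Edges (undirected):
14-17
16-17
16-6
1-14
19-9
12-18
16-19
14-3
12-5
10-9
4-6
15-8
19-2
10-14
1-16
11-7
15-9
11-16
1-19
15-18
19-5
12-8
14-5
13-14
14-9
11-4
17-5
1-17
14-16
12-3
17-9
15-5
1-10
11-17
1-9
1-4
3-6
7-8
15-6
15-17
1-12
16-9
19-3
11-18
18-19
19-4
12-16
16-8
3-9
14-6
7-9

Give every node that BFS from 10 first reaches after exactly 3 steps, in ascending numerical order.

Level 0: 10
Level 1: 1, 9, 14
Level 2: 3, 4, 5, 6, 7, 12, 13, 15, 16, 17, 19
Level 3: 2, 8, 11, 18

2, 8, 11, 18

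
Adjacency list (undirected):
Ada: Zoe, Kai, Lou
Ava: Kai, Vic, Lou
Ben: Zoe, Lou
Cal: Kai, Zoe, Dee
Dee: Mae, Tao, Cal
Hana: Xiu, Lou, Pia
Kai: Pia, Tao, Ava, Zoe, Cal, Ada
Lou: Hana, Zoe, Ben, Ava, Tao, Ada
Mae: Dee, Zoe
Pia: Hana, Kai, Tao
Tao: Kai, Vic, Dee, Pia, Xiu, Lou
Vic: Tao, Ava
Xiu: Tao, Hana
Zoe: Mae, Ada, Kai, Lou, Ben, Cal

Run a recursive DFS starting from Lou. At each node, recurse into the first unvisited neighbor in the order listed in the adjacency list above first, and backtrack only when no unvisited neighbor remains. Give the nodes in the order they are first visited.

Lou, Hana, Xiu, Tao, Kai, Pia, Ava, Vic, Zoe, Mae, Dee, Cal, Ada, Ben

Visit Lou
Lou → Hana
Hana → Xiu
Xiu → Tao
Tao → Kai
Kai → Pia
Kai → Ava
Ava → Vic
Kai → Zoe
Zoe → Mae
Mae → Dee
Dee → Cal
Zoe → Ada
Zoe → Ben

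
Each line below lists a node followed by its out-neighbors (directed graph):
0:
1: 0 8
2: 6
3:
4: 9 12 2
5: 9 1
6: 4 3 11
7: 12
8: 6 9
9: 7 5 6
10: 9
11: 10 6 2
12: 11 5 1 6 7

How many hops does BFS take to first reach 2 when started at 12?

2

Level 0: 12
Level 1: 1, 5, 6, 7, 11
Level 2: 0, 2, 3, 4, 8, 9, 10
2 first appears at level 2.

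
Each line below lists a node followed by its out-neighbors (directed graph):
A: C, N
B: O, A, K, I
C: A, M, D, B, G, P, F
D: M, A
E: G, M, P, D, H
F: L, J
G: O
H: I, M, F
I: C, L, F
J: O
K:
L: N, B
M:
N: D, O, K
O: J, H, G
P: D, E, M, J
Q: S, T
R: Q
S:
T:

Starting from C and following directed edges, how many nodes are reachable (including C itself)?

16

BFS from C visits: C, A, M, D, B, G, P, F, N, O, K, I, E, J, L, H
Reachable nodes: 16 of 20 total.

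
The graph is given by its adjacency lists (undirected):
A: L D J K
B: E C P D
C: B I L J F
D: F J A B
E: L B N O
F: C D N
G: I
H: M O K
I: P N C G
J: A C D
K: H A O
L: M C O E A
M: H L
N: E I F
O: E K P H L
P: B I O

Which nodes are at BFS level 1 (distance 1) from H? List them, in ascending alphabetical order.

K, M, O

Level 0: H
Level 1: K, M, O
Level 2: A, E, L, P
Level 3: B, C, D, I, J, N
Level 4: F, G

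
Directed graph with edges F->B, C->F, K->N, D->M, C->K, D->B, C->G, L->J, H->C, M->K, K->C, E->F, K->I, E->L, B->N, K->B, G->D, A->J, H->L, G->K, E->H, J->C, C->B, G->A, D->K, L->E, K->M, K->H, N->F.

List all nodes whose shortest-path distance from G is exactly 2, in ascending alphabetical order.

Level 0: G
Level 1: A, D, K
Level 2: B, C, H, I, J, M, N
Level 3: F, L
Level 4: E

B, C, H, I, J, M, N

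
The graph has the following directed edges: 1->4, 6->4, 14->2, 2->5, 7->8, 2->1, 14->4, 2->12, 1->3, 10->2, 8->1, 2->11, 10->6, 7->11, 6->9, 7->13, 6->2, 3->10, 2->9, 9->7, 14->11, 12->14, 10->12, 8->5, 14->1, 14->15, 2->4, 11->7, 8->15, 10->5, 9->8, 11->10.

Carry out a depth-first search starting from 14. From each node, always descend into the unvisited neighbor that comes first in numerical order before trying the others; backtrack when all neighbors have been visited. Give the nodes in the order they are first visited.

Visit 14
14 → 1
1 → 3
3 → 10
10 → 2
2 → 4
2 → 5
2 → 9
9 → 7
7 → 8
8 → 15
7 → 11
7 → 13
2 → 12
10 → 6

14 -> 1 -> 3 -> 10 -> 2 -> 4 -> 5 -> 9 -> 7 -> 8 -> 15 -> 11 -> 13 -> 12 -> 6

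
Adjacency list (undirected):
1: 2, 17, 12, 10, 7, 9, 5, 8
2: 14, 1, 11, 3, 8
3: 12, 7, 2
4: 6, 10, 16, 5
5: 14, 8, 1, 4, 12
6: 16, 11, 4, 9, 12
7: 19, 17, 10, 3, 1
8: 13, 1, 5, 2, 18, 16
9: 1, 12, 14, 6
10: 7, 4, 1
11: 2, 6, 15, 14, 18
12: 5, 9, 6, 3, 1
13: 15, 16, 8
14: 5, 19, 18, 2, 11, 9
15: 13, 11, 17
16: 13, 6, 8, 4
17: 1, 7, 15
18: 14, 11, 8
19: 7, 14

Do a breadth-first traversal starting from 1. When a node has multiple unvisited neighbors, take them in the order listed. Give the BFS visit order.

Visit 1; enqueue 2, 17, 12, 10, 7, 9, 5, 8 → queue [2, 17, 12, 10, 7, 9, 5, 8]
Visit 2; enqueue 14, 11, 3 → queue [17, 12, 10, 7, 9, 5, 8, 14, 11, 3]
Visit 17; enqueue 15 → queue [12, 10, 7, 9, 5, 8, 14, 11, 3, 15]
Visit 12; enqueue 6 → queue [10, 7, 9, 5, 8, 14, 11, 3, 15, 6]
Visit 10; enqueue 4 → queue [7, 9, 5, 8, 14, 11, 3, 15, 6, 4]
Visit 7; enqueue 19 → queue [9, 5, 8, 14, 11, 3, 15, 6, 4, 19]
Visit 9 → queue [5, 8, 14, 11, 3, 15, 6, 4, 19]
Visit 5 → queue [8, 14, 11, 3, 15, 6, 4, 19]
Visit 8; enqueue 13, 18, 16 → queue [14, 11, 3, 15, 6, 4, 19, 13, 18, 16]
Visit 14 → queue [11, 3, 15, 6, 4, 19, 13, 18, 16]
Visit 11 → queue [3, 15, 6, 4, 19, 13, 18, 16]
Visit 3 → queue [15, 6, 4, 19, 13, 18, 16]
Visit 15 → queue [6, 4, 19, 13, 18, 16]
Visit 6 → queue [4, 19, 13, 18, 16]
Visit 4 → queue [19, 13, 18, 16]
Visit 19 → queue [13, 18, 16]
Visit 13 → queue [18, 16]
Visit 18 → queue [16]
Visit 16 → queue []

1 → 2 → 17 → 12 → 10 → 7 → 9 → 5 → 8 → 14 → 11 → 3 → 15 → 6 → 4 → 19 → 13 → 18 → 16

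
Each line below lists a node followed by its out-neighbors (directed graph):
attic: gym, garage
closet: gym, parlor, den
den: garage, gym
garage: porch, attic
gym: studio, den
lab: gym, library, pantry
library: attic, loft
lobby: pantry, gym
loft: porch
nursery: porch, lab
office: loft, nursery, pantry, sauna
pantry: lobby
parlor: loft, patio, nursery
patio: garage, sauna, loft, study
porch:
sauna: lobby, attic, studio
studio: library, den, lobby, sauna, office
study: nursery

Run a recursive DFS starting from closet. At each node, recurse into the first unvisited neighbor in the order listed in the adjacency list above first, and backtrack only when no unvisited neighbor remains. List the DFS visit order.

closet, gym, studio, library, attic, garage, porch, loft, den, lobby, pantry, sauna, office, nursery, lab, parlor, patio, study

Visit closet
closet → gym
gym → studio
studio → library
library → attic
attic → garage
garage → porch
library → loft
studio → den
studio → lobby
lobby → pantry
studio → sauna
studio → office
office → nursery
nursery → lab
closet → parlor
parlor → patio
patio → study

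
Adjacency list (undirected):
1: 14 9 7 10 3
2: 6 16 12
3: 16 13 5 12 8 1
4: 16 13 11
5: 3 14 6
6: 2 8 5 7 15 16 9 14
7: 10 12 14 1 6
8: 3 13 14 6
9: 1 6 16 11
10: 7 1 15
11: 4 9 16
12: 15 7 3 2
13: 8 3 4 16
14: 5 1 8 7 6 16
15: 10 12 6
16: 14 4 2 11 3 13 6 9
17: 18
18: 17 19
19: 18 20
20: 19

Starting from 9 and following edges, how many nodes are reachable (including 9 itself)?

16

BFS from 9 visits: 9, 16, 11, 6, 1, 14, 13, 4, 3, 2, 15, 8, 7, 5, 10, 12
Reachable nodes: 16 of 20 total.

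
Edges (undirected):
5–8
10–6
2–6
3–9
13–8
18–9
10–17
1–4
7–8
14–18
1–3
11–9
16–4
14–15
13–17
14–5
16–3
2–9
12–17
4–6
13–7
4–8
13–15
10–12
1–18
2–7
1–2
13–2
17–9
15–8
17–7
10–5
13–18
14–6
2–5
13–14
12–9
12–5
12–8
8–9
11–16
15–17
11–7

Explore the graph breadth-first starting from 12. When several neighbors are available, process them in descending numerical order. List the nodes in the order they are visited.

12, 17, 10, 9, 8, 5, 15, 13, 7, 6, 18, 11, 3, 2, 4, 14, 1, 16

Visit 12; enqueue 17, 10, 9, 8, 5 → queue [17, 10, 9, 8, 5]
Visit 17; enqueue 15, 13, 7 → queue [10, 9, 8, 5, 15, 13, 7]
Visit 10; enqueue 6 → queue [9, 8, 5, 15, 13, 7, 6]
Visit 9; enqueue 18, 11, 3, 2 → queue [8, 5, 15, 13, 7, 6, 18, 11, 3, 2]
Visit 8; enqueue 4 → queue [5, 15, 13, 7, 6, 18, 11, 3, 2, 4]
Visit 5; enqueue 14 → queue [15, 13, 7, 6, 18, 11, 3, 2, 4, 14]
Visit 15 → queue [13, 7, 6, 18, 11, 3, 2, 4, 14]
Visit 13 → queue [7, 6, 18, 11, 3, 2, 4, 14]
Visit 7 → queue [6, 18, 11, 3, 2, 4, 14]
Visit 6 → queue [18, 11, 3, 2, 4, 14]
Visit 18; enqueue 1 → queue [11, 3, 2, 4, 14, 1]
Visit 11; enqueue 16 → queue [3, 2, 4, 14, 1, 16]
Visit 3 → queue [2, 4, 14, 1, 16]
Visit 2 → queue [4, 14, 1, 16]
Visit 4 → queue [14, 1, 16]
Visit 14 → queue [1, 16]
Visit 1 → queue [16]
Visit 16 → queue []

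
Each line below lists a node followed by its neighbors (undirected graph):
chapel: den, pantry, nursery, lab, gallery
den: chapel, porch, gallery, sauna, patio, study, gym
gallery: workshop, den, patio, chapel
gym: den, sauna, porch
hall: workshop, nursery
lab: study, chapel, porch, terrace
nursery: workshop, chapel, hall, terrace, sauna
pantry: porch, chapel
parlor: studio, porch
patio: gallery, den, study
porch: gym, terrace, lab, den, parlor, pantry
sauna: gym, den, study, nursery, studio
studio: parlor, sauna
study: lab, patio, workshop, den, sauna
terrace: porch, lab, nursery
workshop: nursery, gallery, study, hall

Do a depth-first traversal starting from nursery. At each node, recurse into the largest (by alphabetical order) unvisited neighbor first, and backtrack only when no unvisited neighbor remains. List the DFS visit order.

Visit nursery
nursery → workshop
workshop → study
study → sauna
sauna → studio
studio → parlor
parlor → porch
porch → terrace
terrace → lab
lab → chapel
chapel → pantry
chapel → gallery
gallery → patio
patio → den
den → gym
workshop → hall

nursery → workshop → study → sauna → studio → parlor → porch → terrace → lab → chapel → pantry → gallery → patio → den → gym → hall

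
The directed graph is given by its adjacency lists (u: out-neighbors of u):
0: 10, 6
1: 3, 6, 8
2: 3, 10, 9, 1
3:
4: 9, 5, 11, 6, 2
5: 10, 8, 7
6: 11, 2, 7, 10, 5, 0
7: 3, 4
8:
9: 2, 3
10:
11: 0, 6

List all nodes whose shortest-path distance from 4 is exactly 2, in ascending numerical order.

Level 0: 4
Level 1: 2, 5, 6, 9, 11
Level 2: 0, 1, 3, 7, 8, 10

0, 1, 3, 7, 8, 10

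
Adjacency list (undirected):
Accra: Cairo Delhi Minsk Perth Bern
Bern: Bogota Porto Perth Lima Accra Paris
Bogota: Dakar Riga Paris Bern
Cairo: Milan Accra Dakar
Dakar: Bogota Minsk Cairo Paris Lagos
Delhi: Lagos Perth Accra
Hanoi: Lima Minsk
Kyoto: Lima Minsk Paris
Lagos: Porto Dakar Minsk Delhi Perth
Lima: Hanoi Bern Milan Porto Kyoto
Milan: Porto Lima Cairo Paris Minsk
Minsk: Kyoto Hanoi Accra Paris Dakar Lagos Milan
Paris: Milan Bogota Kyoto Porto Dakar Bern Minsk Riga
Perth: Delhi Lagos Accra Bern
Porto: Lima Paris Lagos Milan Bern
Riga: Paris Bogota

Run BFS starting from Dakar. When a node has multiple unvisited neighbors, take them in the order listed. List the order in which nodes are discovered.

Visit Dakar; enqueue Bogota, Minsk, Cairo, Paris, Lagos → queue [Bogota, Minsk, Cairo, Paris, Lagos]
Visit Bogota; enqueue Riga, Bern → queue [Minsk, Cairo, Paris, Lagos, Riga, Bern]
Visit Minsk; enqueue Kyoto, Hanoi, Accra, Milan → queue [Cairo, Paris, Lagos, Riga, Bern, Kyoto, Hanoi, Accra, Milan]
Visit Cairo → queue [Paris, Lagos, Riga, Bern, Kyoto, Hanoi, Accra, Milan]
Visit Paris; enqueue Porto → queue [Lagos, Riga, Bern, Kyoto, Hanoi, Accra, Milan, Porto]
Visit Lagos; enqueue Delhi, Perth → queue [Riga, Bern, Kyoto, Hanoi, Accra, Milan, Porto, Delhi, Perth]
Visit Riga → queue [Bern, Kyoto, Hanoi, Accra, Milan, Porto, Delhi, Perth]
Visit Bern; enqueue Lima → queue [Kyoto, Hanoi, Accra, Milan, Porto, Delhi, Perth, Lima]
Visit Kyoto → queue [Hanoi, Accra, Milan, Porto, Delhi, Perth, Lima]
Visit Hanoi → queue [Accra, Milan, Porto, Delhi, Perth, Lima]
Visit Accra → queue [Milan, Porto, Delhi, Perth, Lima]
Visit Milan → queue [Porto, Delhi, Perth, Lima]
Visit Porto → queue [Delhi, Perth, Lima]
Visit Delhi → queue [Perth, Lima]
Visit Perth → queue [Lima]
Visit Lima → queue []

Dakar, Bogota, Minsk, Cairo, Paris, Lagos, Riga, Bern, Kyoto, Hanoi, Accra, Milan, Porto, Delhi, Perth, Lima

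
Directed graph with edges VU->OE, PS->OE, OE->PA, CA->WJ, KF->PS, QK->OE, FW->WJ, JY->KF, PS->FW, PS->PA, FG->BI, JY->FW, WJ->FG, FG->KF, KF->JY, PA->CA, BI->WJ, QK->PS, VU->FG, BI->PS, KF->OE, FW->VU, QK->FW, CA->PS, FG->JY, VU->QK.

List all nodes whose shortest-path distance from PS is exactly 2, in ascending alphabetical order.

CA, VU, WJ

Level 0: PS
Level 1: FW, OE, PA
Level 2: CA, VU, WJ
Level 3: FG, QK
Level 4: BI, JY, KF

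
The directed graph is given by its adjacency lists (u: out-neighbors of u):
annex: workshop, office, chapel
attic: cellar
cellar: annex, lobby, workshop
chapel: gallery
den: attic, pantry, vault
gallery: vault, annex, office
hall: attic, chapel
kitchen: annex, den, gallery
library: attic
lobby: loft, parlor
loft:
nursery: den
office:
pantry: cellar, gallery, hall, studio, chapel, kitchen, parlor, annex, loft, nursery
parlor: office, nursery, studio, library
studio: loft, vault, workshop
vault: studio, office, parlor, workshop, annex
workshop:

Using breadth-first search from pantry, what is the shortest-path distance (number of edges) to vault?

2

Level 0: pantry
Level 1: annex, cellar, chapel, gallery, hall, kitchen, loft, nursery, parlor, studio
Level 2: attic, den, library, lobby, office, vault, workshop
vault first appears at level 2.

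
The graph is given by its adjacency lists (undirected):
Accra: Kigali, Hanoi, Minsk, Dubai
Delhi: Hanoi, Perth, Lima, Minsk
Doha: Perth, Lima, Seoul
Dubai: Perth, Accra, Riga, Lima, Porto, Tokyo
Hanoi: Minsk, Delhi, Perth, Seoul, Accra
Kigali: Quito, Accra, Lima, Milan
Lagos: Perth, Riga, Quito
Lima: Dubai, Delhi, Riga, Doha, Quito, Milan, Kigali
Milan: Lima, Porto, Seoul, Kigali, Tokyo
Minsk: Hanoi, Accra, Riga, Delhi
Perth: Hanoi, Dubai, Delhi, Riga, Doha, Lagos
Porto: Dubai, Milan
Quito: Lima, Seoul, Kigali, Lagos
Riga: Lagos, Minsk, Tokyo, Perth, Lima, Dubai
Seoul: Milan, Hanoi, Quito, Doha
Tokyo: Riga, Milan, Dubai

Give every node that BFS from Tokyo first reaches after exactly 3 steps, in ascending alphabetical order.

Delhi, Doha, Hanoi, Quito

Level 0: Tokyo
Level 1: Dubai, Milan, Riga
Level 2: Accra, Kigali, Lagos, Lima, Minsk, Perth, Porto, Seoul
Level 3: Delhi, Doha, Hanoi, Quito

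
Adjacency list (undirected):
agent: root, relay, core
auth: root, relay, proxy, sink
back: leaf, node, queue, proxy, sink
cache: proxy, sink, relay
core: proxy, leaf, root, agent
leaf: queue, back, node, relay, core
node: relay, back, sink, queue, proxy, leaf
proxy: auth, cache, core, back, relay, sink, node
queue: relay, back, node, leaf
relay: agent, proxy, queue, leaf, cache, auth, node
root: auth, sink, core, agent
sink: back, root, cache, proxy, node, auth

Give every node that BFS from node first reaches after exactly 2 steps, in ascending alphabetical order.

Level 0: node
Level 1: back, leaf, proxy, queue, relay, sink
Level 2: agent, auth, cache, core, root

agent, auth, cache, core, root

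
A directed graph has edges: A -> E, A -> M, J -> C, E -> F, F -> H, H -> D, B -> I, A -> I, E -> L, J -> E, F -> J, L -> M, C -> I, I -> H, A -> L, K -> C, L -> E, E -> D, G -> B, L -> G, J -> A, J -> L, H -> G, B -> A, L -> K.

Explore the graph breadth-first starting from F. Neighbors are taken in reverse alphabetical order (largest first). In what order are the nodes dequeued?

F, J, H, L, E, C, A, G, D, M, K, I, B

Visit F; enqueue J, H → queue [J, H]
Visit J; enqueue L, E, C, A → queue [H, L, E, C, A]
Visit H; enqueue G, D → queue [L, E, C, A, G, D]
Visit L; enqueue M, K → queue [E, C, A, G, D, M, K]
Visit E → queue [C, A, G, D, M, K]
Visit C; enqueue I → queue [A, G, D, M, K, I]
Visit A → queue [G, D, M, K, I]
Visit G; enqueue B → queue [D, M, K, I, B]
Visit D → queue [M, K, I, B]
Visit M → queue [K, I, B]
Visit K → queue [I, B]
Visit I → queue [B]
Visit B → queue []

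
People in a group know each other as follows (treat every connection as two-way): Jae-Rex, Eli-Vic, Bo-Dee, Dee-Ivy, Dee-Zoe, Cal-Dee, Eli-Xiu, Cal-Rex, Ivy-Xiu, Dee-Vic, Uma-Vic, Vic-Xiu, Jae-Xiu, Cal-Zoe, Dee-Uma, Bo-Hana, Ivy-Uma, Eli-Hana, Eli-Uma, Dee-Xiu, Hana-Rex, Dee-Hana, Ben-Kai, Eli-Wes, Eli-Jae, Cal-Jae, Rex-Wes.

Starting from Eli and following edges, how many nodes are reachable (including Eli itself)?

BFS from Eli visits: Eli, Xiu, Wes, Vic, Uma, Jae, Hana, Ivy, Dee, Rex, Cal, Bo, Zoe
Reachable nodes: 13 of 15 total.

13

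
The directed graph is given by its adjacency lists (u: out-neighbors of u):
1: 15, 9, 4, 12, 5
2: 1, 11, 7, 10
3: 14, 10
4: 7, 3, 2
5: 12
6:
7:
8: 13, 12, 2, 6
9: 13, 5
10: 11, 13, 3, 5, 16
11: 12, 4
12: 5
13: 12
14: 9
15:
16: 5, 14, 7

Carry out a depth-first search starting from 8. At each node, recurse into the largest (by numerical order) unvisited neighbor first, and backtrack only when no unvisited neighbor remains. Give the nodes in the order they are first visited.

8 -> 13 -> 12 -> 5 -> 6 -> 2 -> 11 -> 4 -> 7 -> 3 -> 14 -> 9 -> 10 -> 16 -> 1 -> 15

Visit 8
8 → 13
13 → 12
12 → 5
8 → 6
8 → 2
2 → 11
11 → 4
4 → 7
4 → 3
3 → 14
14 → 9
3 → 10
10 → 16
2 → 1
1 → 15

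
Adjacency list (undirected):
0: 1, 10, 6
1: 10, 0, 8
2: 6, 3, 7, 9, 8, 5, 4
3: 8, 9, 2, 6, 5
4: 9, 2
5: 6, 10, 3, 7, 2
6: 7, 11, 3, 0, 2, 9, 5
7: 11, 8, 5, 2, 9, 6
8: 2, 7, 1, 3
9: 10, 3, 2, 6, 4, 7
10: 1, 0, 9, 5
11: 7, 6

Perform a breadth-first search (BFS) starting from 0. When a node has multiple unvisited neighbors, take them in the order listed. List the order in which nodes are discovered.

Visit 0; enqueue 1, 10, 6 → queue [1, 10, 6]
Visit 1; enqueue 8 → queue [10, 6, 8]
Visit 10; enqueue 9, 5 → queue [6, 8, 9, 5]
Visit 6; enqueue 7, 11, 3, 2 → queue [8, 9, 5, 7, 11, 3, 2]
Visit 8 → queue [9, 5, 7, 11, 3, 2]
Visit 9; enqueue 4 → queue [5, 7, 11, 3, 2, 4]
Visit 5 → queue [7, 11, 3, 2, 4]
Visit 7 → queue [11, 3, 2, 4]
Visit 11 → queue [3, 2, 4]
Visit 3 → queue [2, 4]
Visit 2 → queue [4]
Visit 4 → queue []

0 1 10 6 8 9 5 7 11 3 2 4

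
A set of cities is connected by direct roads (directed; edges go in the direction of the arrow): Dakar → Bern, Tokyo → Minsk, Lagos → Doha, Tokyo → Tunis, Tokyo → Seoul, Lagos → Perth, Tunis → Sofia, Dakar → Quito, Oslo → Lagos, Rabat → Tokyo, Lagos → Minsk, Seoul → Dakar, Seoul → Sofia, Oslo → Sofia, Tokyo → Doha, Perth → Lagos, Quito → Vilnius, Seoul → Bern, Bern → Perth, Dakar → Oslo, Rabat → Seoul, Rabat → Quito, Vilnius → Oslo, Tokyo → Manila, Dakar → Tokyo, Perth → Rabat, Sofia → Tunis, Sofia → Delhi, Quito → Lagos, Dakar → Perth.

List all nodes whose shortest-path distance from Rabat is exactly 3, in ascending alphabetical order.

Delhi, Oslo, Perth

Level 0: Rabat
Level 1: Quito, Seoul, Tokyo
Level 2: Bern, Dakar, Doha, Lagos, Manila, Minsk, Sofia, Tunis, Vilnius
Level 3: Delhi, Oslo, Perth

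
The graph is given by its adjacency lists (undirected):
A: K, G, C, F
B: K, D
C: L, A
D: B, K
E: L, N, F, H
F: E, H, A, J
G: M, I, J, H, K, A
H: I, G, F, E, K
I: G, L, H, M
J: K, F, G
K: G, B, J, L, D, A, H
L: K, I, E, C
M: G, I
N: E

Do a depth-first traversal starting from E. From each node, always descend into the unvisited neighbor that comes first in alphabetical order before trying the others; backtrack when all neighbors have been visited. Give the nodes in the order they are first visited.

Visit E
E → F
F → A
A → C
C → L
L → I
I → G
G → H
H → K
K → B
B → D
K → J
G → M
E → N

E F A C L I G H K B D J M N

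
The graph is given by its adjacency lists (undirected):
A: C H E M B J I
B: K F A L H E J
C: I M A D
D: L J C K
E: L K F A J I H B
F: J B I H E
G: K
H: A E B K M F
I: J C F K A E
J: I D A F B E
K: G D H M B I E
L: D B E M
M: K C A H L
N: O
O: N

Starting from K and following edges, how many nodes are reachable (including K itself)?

BFS from K visits: K, M, I, H, G, E, D, B, L, C, A, J, F
Reachable nodes: 13 of 15 total.

13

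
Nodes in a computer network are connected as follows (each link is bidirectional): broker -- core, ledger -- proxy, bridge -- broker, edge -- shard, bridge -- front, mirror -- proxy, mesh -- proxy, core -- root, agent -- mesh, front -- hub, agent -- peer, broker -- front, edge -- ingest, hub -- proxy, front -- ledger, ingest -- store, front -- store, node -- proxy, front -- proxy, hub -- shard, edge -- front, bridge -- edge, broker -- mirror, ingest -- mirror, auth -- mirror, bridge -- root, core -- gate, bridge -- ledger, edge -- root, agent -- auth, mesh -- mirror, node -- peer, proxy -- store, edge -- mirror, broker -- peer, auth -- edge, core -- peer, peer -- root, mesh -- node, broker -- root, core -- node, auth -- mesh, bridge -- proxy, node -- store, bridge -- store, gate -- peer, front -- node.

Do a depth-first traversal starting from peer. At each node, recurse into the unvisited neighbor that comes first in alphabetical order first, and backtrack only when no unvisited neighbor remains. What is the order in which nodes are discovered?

Visit peer
peer → agent
agent → auth
auth → edge
edge → bridge
bridge → broker
broker → core
core → gate
core → node
node → front
front → hub
hub → proxy
proxy → ledger
proxy → mesh
mesh → mirror
mirror → ingest
ingest → store
hub → shard
core → root

peer → agent → auth → edge → bridge → broker → core → gate → node → front → hub → proxy → ledger → mesh → mirror → ingest → store → shard → root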